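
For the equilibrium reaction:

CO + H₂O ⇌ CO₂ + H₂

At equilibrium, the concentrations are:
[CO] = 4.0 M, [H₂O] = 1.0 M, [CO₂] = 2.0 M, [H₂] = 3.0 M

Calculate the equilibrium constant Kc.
K_c = 1.5000

Kc = ([CO₂] × [H₂]) / ([CO] × [H₂O])
   = ((2.0)·(3.0)) / ((4.0)·(1.0))
   = 6 / 4 = 1.5000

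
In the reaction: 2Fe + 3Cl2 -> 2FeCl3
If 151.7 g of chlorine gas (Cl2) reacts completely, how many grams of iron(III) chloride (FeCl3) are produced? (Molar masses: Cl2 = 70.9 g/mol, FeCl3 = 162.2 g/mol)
Moles of Cl2 = 151.7 g ÷ 70.9 g/mol = 2.13963 mol
Mole ratio: 2 mol FeCl3 / 3 mol Cl2
Moles of FeCl3 = 2.13963 × (2/3) = 1.42642 mol
Mass of FeCl3 = 1.42642 mol × 162.2 g/mol = 231.4 g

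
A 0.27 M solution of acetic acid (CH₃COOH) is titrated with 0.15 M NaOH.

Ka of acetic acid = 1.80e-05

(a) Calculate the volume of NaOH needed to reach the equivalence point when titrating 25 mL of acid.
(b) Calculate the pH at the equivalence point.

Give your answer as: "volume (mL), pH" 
V = 45.0 mL, pH = 8.86

(a) At equivalence: moles acid = moles base.
moles acid = 0.27 × 0.025 = 0.00675 mol; V_NaOH = 0.00675/0.15 = 0.045 L = 45.0 mL.
(b) At equivalence, all acid → conjugate base A⁻ at [A⁻] = 0.00675/0.07 = 0.09643 M.
Kb = Kw/Ka = 1.0e-14/1.80e-05 = 5.556e-10; [OH⁻] = √(Kb·[A⁻]) = 7.319e-06; pOH = 5.14; pH = 14 − pOH = 8.86.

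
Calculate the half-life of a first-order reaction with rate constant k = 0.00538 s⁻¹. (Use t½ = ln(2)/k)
128.84 s

t½ = ln(2)/k = 0.6931/0.00538 = 128.84 s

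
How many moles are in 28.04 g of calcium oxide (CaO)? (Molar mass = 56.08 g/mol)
Moles = 28.04 g ÷ 56.08 g/mol = 0.5 mol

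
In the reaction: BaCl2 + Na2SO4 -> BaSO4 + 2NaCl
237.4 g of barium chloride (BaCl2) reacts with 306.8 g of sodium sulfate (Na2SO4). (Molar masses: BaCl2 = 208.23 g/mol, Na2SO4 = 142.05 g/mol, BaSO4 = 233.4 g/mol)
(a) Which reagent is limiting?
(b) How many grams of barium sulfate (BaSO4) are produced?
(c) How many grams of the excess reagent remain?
(a) BaCl2, (b) 266.1 g, (c) 144.9 g

Moles of BaCl2 = 237.4 g ÷ 208.23 g/mol = 1.14009 mol
Moles of Na2SO4 = 306.8 g ÷ 142.05 g/mol = 2.1598 mol
Moles ÷ coefficient: BaCl2: 1.14009/1 = 1.14, Na2SO4: 2.1598/1 = 2.16
(a) BaCl2 has the smaller value, so BaCl2 is the limiting reagent.
(b) Moles of BaSO4 = 1.14009 mol BaCl2 × (1/1) = 1.14009 mol; mass = 1.14009 mol × 233.4 g/mol = 266.1 g
(c) Na2SO4 consumed = 1.14009 × (1/1) = 1.14009 mol; remaining = 2.1598 − 1.14009 = 1.01972 mol; mass = 1.01972 mol × 142.05 g/mol = 144.9 g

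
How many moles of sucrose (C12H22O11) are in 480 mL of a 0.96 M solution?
Moles = Molarity × Volume (L)
Moles = 0.96 M × 0.48 L = 0.4608 mol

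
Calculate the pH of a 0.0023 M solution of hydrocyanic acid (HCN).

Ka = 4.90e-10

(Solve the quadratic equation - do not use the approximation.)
pH = 5.97

x² + Ka×x - Ka×C = 0. Using quadratic formula: [H⁺] = 1.0614e-06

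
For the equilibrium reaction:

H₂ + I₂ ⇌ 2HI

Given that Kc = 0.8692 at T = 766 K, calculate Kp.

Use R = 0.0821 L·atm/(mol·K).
K_p = 0.8692

Δn = (moles gaseous products) − (moles gaseous reactants) = 0
T = 766 K; RT = 0.0821 × 766 = 62.8886
Kp = Kc·(RT)^Δn = 0.8692 × (62.8886)^0 = 0.8692 × 1 = 0.8692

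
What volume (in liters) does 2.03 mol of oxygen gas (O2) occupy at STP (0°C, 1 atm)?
At STP, 1 mol of gas occupies 22.4 L
Volume = 2.03 mol × 22.4 L/mol = 45.47 L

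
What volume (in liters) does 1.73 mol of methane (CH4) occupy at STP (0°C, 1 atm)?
At STP, 1 mol of gas occupies 22.4 L
Volume = 1.73 mol × 22.4 L/mol = 38.75 L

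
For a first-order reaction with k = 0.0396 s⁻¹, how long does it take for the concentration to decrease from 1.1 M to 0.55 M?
17.50 s

From ln[A] = ln[A]₀ - k·t: t = ln([A]₀/[A])/k = ln(1.1/0.55)/0.0396 = ln(2.0000)/0.0396 = 0.6931/0.0396 = 17.50 s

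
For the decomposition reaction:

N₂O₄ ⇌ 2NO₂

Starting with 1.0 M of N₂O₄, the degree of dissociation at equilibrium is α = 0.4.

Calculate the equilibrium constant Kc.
K_c = 1.0667

x = α·[A]₀ = 0.4 × 1.0 = 0.4 M dissociated.
At eq: [N₂O₄] = 1.0 − 0.4 = 0.6 M; [NO₂] = 2x = 0.8 M.
Kc = [NO₂]²/[N₂O₄] = (0.8)²/0.6 = 1.067.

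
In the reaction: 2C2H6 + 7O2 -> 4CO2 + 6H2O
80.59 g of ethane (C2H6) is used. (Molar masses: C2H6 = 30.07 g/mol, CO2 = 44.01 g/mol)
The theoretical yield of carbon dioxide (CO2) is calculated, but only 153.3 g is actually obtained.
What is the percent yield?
Moles of C2H6 = 80.59 g ÷ 30.07 g/mol = 2.68008 mol
Mole ratio: 4 mol CO2 / 2 mol C2H6
Moles of CO2 = 2.68008 × (4/2) = 5.36016 mol
Theoretical yield = 5.36016 mol × 44.01 g/mol = 235.9 g
Actual yield = 153.3 g
Percent yield = (153.3 / 235.9) × 100% = 65.0%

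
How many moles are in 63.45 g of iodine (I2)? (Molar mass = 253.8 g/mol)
Moles = 63.45 g ÷ 253.8 g/mol = 0.25 mol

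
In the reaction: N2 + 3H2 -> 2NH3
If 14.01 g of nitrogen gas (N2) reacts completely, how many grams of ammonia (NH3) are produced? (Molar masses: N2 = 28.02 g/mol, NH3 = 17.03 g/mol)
Moles of N2 = 14.01 g ÷ 28.02 g/mol = 0.5 mol
Mole ratio: 2 mol NH3 / 1 mol N2
Moles of NH3 = 0.5 × (2/1) = 1 mol
Mass of NH3 = 1 mol × 17.03 g/mol = 17.03 g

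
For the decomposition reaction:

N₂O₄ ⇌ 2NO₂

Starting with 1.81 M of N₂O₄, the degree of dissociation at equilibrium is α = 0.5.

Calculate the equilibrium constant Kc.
K_c = 3.6200

x = α·[A]₀ = 0.5 × 1.81 = 0.905 M dissociated.
At eq: [N₂O₄] = 1.81 − 0.905 = 0.905 M; [NO₂] = 2x = 1.81 M.
Kc = [NO₂]²/[N₂O₄] = (1.81)²/0.905 = 3.62.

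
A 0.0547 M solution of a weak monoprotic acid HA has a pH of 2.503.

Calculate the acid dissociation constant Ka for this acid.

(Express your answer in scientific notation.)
K_a = 1.91e-04

[H⁺] = 10^(−pH) = 10^(−2.503) = 3.141e-03 M. For HA ⇌ H⁺ + A⁻, Ka = x²/(C − x) = (3.141e-03)²/(0.0547 − 3.141e-03) = 1.91e-04.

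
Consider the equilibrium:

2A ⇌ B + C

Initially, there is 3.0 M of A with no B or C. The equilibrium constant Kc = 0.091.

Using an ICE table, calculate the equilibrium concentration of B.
[B] = 0.564 M

ICE: [A] = 3.0 − 2x, [B] = [C] = x.
Kc = x²/(3.0 − 2x)² = 0.091 ⇒ √Kc = x/(3.0 − 2x).
x = √0.091·3.0/(1 + 2√0.091) = 0.30166·3.0/1.6033 = 0.56444.
[B] = x = 0.564 M.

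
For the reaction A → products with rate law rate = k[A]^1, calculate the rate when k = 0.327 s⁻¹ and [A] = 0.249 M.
0.08142 M/s

rate = k·[A]^1 = 0.327·(0.249)^1 = 0.327·0.249 = 0.08142 M/s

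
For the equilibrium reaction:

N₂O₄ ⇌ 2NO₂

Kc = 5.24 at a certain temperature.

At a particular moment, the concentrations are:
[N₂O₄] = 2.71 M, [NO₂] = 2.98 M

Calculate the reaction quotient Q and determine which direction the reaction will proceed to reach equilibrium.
Q = 3.277, Q < K, reaction proceeds forward (toward products)

Q = ([NO₂]^2) / ([N₂O₄])
  = ((2.98)^2) / ((2.71)) = 8.8804/2.71 = 3.277
Since Q = 3.277 < Kc = 5.24, the reaction proceeds forward (toward products) to reach equilibrium.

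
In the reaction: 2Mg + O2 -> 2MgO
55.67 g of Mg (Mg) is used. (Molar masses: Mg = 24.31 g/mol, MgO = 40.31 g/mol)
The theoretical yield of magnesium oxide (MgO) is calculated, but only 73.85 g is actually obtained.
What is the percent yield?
Moles of Mg = 55.67 g ÷ 24.31 g/mol = 2.29 mol
Mole ratio: 2 mol MgO / 2 mol Mg
Moles of MgO = 2.29 × (2/2) = 2.29 mol
Theoretical yield = 2.29 mol × 40.31 g/mol = 92.31 g
Actual yield = 73.85 g
Percent yield = (73.85 / 92.31) × 100% = 80.0%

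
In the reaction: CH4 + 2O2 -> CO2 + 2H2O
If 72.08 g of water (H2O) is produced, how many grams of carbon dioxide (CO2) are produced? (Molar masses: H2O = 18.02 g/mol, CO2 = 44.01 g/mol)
Moles of H2O = 72.08 g ÷ 18.02 g/mol = 4 mol
Mole ratio: 1 mol CO2 / 2 mol H2O
Moles of CO2 = 4 × (1/2) = 2 mol
Mass of CO2 = 2 mol × 44.01 g/mol = 88.02 g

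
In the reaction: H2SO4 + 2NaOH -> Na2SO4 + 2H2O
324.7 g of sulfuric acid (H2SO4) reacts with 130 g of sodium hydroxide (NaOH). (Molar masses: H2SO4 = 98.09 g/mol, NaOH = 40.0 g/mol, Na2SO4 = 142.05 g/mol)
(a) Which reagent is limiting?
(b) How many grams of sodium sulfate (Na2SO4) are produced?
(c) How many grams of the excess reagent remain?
(a) NaOH, (b) 230.8 g, (c) 165.3 g

Moles of H2SO4 = 324.7 g ÷ 98.09 g/mol = 3.31023 mol
Moles of NaOH = 130 g ÷ 40.0 g/mol = 3.25 mol
Moles ÷ coefficient: H2SO4: 3.31023/1 = 3.31, NaOH: 3.25/2 = 1.625
(a) NaOH has the smaller value, so NaOH is the limiting reagent.
(b) Moles of Na2SO4 = 3.25 mol NaOH × (1/2) = 1.625 mol; mass = 1.625 mol × 142.05 g/mol = 230.8 g
(c) H2SO4 consumed = 3.25 × (1/2) = 1.625 mol; remaining = 3.31023 − 1.625 = 1.68523 mol; mass = 1.68523 mol × 98.09 g/mol = 165.3 g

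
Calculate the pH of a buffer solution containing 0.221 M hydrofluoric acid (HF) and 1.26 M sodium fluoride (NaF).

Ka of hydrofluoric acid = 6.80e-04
pH = 3.92

pKa = -log(6.80e-04) = 3.17. pH = pKa + log([A⁻]/[HA]) = 3.17 + log(1.26/0.221)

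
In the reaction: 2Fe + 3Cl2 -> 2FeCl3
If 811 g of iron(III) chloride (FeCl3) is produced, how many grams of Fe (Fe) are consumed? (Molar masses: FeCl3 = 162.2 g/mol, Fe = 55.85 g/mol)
Moles of FeCl3 = 811 g ÷ 162.2 g/mol = 5 mol
Mole ratio: 2 mol Fe / 2 mol FeCl3
Moles of Fe = 5 × (2/2) = 5 mol
Mass of Fe = 5 mol × 55.85 g/mol = 279.2 g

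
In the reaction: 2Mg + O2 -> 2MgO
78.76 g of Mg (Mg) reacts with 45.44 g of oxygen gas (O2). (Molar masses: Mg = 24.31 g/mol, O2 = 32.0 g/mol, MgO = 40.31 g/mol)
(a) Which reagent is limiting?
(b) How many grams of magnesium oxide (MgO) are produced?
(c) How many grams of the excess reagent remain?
(a) O2, (b) 114.5 g, (c) 9.72 g

Moles of Mg = 78.76 g ÷ 24.31 g/mol = 3.23982 mol
Moles of O2 = 45.44 g ÷ 32.0 g/mol = 1.42 mol
Moles ÷ coefficient: Mg: 3.23982/2 = 1.62, O2: 1.42/1 = 1.42
(a) O2 has the smaller value, so O2 is the limiting reagent.
(b) Moles of MgO = 1.42 mol O2 × (2/1) = 2.84 mol; mass = 2.84 mol × 40.31 g/mol = 114.5 g
(c) Mg consumed = 1.42 × (2/1) = 2.84 mol; remaining = 3.23982 − 2.84 = 0.399819 mol; mass = 0.399819 mol × 24.31 g/mol = 9.72 g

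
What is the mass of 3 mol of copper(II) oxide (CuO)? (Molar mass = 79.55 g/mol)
Mass = 3 mol × 79.55 g/mol = 238.6 g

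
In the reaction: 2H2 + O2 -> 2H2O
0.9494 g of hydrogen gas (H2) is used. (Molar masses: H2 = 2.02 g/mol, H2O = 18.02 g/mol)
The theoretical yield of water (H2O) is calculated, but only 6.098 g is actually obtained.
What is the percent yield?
Moles of H2 = 0.9494 g ÷ 2.02 g/mol = 0.47 mol
Mole ratio: 2 mol H2O / 2 mol H2
Moles of H2O = 0.47 × (2/2) = 0.47 mol
Theoretical yield = 0.47 mol × 18.02 g/mol = 8.4694 g
Actual yield = 6.098 g
Percent yield = (6.098 / 8.4694) × 100% = 72.0%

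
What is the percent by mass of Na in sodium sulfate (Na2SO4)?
Mass of Na in formula = 22.99 × 2 = 45.98 g/mol
Molar mass = 142.05 g/mol
% Na = (45.98/142.05) × 100% = 32.37%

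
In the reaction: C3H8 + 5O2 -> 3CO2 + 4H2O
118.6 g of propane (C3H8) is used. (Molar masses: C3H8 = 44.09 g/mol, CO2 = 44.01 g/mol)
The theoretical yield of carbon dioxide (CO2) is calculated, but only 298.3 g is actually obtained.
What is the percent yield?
Moles of C3H8 = 118.6 g ÷ 44.09 g/mol = 2.68995 mol
Mole ratio: 3 mol CO2 / 1 mol C3H8
Moles of CO2 = 2.68995 × (3/1) = 8.06986 mol
Theoretical yield = 8.06986 mol × 44.01 g/mol = 355.15 g
Actual yield = 298.3 g
Percent yield = (298.3 / 355.15) × 100% = 84.0%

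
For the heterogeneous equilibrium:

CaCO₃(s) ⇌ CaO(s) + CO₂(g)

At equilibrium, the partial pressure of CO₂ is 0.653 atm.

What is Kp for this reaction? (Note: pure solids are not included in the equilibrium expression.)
K_p = 0.653

Solids (CaCO₃, CaO) have activity 1 and are excluded.
Kp = P(CO₂) = 0.653.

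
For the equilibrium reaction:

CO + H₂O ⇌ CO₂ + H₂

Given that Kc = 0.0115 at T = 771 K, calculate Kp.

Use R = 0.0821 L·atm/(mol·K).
K_p = 0.0115

Δn = (moles gaseous products) − (moles gaseous reactants) = 0
T = 771 K; RT = 0.0821 × 771 = 63.2991
Kp = Kc·(RT)^Δn = 0.0115 × (63.2991)^0 = 0.0115 × 1 = 0.0115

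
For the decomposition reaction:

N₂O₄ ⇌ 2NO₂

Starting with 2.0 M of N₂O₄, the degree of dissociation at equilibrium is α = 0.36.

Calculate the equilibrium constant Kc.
K_c = 1.6200

x = α·[A]₀ = 0.36 × 2.0 = 0.72 M dissociated.
At eq: [N₂O₄] = 2.0 − 0.72 = 1.28 M; [NO₂] = 2x = 1.44 M.
Kc = [NO₂]²/[N₂O₄] = (1.44)²/1.28 = 1.62.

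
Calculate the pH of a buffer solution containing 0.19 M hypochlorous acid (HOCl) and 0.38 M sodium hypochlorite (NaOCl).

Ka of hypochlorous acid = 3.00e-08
pH = 7.82

pKa = -log(3.00e-08) = 7.52. pH = pKa + log([A⁻]/[HA]) = 7.52 + log(0.38/0.19)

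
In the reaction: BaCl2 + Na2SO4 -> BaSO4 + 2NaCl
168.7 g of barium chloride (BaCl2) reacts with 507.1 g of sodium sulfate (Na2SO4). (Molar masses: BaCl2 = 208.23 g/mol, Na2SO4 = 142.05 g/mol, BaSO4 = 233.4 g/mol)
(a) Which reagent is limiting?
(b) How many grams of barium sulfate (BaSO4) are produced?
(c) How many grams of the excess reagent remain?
(a) BaCl2, (b) 189.1 g, (c) 392 g

Moles of BaCl2 = 168.7 g ÷ 208.23 g/mol = 0.810162 mol
Moles of Na2SO4 = 507.1 g ÷ 142.05 g/mol = 3.56987 mol
Moles ÷ coefficient: BaCl2: 0.810162/1 = 0.8102, Na2SO4: 3.56987/1 = 3.57
(a) BaCl2 has the smaller value, so BaCl2 is the limiting reagent.
(b) Moles of BaSO4 = 0.810162 mol BaCl2 × (1/1) = 0.810162 mol; mass = 0.810162 mol × 233.4 g/mol = 189.1 g
(c) Na2SO4 consumed = 0.810162 × (1/1) = 0.810162 mol; remaining = 3.56987 − 0.810162 = 2.75971 mol; mass = 2.75971 mol × 142.05 g/mol = 392 g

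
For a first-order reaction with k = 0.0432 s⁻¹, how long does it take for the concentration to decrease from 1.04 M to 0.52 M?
16.05 s

From ln[A] = ln[A]₀ - k·t: t = ln([A]₀/[A])/k = ln(1.04/0.52)/0.0432 = ln(2.0000)/0.0432 = 0.6931/0.0432 = 16.05 s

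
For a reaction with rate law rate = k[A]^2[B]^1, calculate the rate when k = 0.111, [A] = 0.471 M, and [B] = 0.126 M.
0.003103 M/s

rate = k·[A]^2·[B]^1 = 0.111·(0.471)^2·(0.126)^1 = 0.111·0.221841·0.126 = 0.003103 M/s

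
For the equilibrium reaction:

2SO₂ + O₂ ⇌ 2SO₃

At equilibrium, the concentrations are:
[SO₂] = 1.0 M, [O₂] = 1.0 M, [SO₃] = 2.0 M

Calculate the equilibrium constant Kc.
K_c = 4.0000

Kc = ([SO₃]^2) / ([SO₂]^2 × [O₂])
   = ((2.0)^2) / ((1.0)^2·(1.0))
   = 4 / 1 = 4.0000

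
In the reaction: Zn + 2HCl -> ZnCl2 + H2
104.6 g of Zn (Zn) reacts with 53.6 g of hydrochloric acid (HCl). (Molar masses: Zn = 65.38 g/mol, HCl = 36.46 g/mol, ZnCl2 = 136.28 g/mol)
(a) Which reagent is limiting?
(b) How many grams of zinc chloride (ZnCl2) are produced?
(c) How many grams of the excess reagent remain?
(a) HCl, (b) 100.2 g, (c) 56.54 g

Moles of Zn = 104.6 g ÷ 65.38 g/mol = 1.59988 mol
Moles of HCl = 53.6 g ÷ 36.46 g/mol = 1.4701 mol
Moles ÷ coefficient: Zn: 1.59988/1 = 1.6, HCl: 1.4701/2 = 0.7351
(a) HCl has the smaller value, so HCl is the limiting reagent.
(b) Moles of ZnCl2 = 1.4701 mol HCl × (1/2) = 0.735052 mol; mass = 0.735052 mol × 136.28 g/mol = 100.2 g
(c) Zn consumed = 1.4701 × (1/2) = 0.735052 mol; remaining = 1.59988 − 0.735052 = 0.864826 mol; mass = 0.864826 mol × 65.38 g/mol = 56.54 g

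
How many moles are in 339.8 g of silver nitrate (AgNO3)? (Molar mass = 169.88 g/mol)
Moles = 339.8 g ÷ 169.88 g/mol = 2 mol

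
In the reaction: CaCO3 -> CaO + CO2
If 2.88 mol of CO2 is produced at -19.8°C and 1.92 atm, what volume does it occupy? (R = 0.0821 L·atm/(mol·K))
T = -19.8°C + 273.15 = 253.35 K
V = nRT/P = (2.88 × 0.0821 × 253.35) / 1.92
V = 31.20 L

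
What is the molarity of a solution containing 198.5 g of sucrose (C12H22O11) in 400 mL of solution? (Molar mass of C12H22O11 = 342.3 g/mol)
Moles of C12H22O11 = 198.5 g ÷ 342.3 g/mol = 0.579901 mol
Volume = 400 mL = 0.4 L
Molarity = 0.579901 mol ÷ 0.4 L = 1.45 M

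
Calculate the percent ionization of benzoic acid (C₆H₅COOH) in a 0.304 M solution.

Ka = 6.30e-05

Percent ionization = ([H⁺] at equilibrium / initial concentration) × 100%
Percent ionization = 1.43%

Let x = [H⁺]. Ka = x²/(C - x) ⇒ x² + (6.30e-05)x - (6.30e-05)(0.304) = 0. x = 4.3449e-03. Percent = (4.3449e-03/0.304) × 100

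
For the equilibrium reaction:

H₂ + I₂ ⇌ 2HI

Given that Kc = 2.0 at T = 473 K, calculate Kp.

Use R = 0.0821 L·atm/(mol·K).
K_p = 2.0000

Δn = (moles gaseous products) − (moles gaseous reactants) = 0
T = 473 K; RT = 0.0821 × 473 = 38.8333
Kp = Kc·(RT)^Δn = 2.0 × (38.8333)^0 = 2.0 × 1 = 2.0000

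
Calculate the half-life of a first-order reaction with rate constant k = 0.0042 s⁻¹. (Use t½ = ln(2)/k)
165.04 s

t½ = ln(2)/k = 0.6931/0.0042 = 165.04 s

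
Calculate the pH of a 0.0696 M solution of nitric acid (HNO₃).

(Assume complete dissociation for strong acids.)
pH = 1.16

[H⁺] = 0.0696 M for strong acid. pH = -log[H⁺] = -log(0.0696)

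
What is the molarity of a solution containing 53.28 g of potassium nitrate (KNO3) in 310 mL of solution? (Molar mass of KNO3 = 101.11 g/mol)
Moles of KNO3 = 53.28 g ÷ 101.11 g/mol = 0.526951 mol
Volume = 310 mL = 0.31 L
Molarity = 0.526951 mol ÷ 0.31 L = 1.7 M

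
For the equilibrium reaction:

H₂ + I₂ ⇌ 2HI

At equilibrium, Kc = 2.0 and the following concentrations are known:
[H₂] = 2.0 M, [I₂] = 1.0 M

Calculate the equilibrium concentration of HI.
[HI] = 2.0000 M

Kc = ([HI]^2) / ([H₂] × [I₂]) = 2.0
[HI]^2 = Kc · (reactant terms)/(other product terms) = 2.0 · 2 / 1 = 4
[HI] = (4)^(1/2) = 2.0000 M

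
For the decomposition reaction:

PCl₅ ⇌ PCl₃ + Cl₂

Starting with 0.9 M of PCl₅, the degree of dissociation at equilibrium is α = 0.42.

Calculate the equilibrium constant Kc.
K_c = 0.2737

x = α·[A]₀ = 0.42 × 0.9 = 0.378 M dissociated.
At eq: [PCl₅] = 0.9 − 0.378 = 0.522 M; [PCl₃] = [Cl₂] = x = 0.378 M.
Kc = [PCl₃][Cl₂]/[PCl₅] = (0.378)²/0.522 = 0.2737.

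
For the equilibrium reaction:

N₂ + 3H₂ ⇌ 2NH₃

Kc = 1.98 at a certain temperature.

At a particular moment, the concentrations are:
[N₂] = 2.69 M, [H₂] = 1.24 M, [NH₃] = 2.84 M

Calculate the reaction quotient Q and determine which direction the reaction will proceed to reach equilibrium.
Q = 1.573, Q < K, reaction proceeds forward (toward products)

Q = ([NH₃]^2) / ([N₂] × [H₂]^3)
  = ((2.84)^2) / ((2.69)·(1.24)^3) = 8.0656/5.1288 = 1.573
Since Q = 1.573 < Kc = 1.98, the reaction proceeds forward (toward products) to reach equilibrium.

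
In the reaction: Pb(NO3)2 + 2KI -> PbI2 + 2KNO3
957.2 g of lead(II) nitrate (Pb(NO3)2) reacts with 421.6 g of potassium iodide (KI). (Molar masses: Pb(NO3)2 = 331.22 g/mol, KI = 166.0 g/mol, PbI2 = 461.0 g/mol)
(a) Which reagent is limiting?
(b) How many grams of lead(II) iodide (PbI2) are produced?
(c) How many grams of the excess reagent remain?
(a) KI, (b) 585.4 g, (c) 536.6 g

Moles of Pb(NO3)2 = 957.2 g ÷ 331.22 g/mol = 2.88992 mol
Moles of KI = 421.6 g ÷ 166.0 g/mol = 2.53976 mol
Moles ÷ coefficient: Pb(NO3)2: 2.88992/1 = 2.89, KI: 2.53976/2 = 1.27
(a) KI has the smaller value, so KI is the limiting reagent.
(b) Moles of PbI2 = 2.53976 mol KI × (1/2) = 1.26988 mol; mass = 1.26988 mol × 461.0 g/mol = 585.4 g
(c) Pb(NO3)2 consumed = 2.53976 × (1/2) = 1.26988 mol; remaining = 2.88992 − 1.26988 = 1.62004 mol; mass = 1.62004 mol × 331.22 g/mol = 536.6 g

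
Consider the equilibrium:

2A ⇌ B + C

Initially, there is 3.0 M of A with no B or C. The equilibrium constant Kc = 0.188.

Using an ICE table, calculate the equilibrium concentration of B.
[B] = 0.697 M

ICE: [A] = 3.0 − 2x, [B] = [C] = x.
Kc = x²/(3.0 − 2x)² = 0.188 ⇒ √Kc = x/(3.0 − 2x).
x = √0.188·3.0/(1 + 2√0.188) = 0.43359·3.0/1.8672 = 0.69665.
[B] = x = 0.697 M.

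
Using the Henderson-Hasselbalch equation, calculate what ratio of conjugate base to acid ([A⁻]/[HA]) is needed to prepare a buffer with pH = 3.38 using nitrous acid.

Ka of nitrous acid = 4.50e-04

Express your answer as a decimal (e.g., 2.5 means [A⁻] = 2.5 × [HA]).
[A⁻]/[HA] = 1.079

pKa = −log(4.50e-04) = 3.3468. pH = pKa + log([A⁻]/[HA]). 3.38 = 3.3468 + log(ratio). log(ratio) = 3.38 − 3.3468 = 0.0332. ratio = 10^(0.0332) = 1.079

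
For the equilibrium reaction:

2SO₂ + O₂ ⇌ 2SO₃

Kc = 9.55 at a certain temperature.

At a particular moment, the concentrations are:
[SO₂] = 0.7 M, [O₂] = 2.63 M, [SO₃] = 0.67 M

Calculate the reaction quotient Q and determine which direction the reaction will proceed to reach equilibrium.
Q = 0.348, Q < K, reaction proceeds forward (toward products)

Q = ([SO₃]^2) / ([SO₂]^2 × [O₂])
  = ((0.67)^2) / ((0.7)^2·(2.63)) = 0.4489/1.2887 = 0.3483
Since Q = 0.3483 < Kc = 9.55, the reaction proceeds forward (toward products) to reach equilibrium.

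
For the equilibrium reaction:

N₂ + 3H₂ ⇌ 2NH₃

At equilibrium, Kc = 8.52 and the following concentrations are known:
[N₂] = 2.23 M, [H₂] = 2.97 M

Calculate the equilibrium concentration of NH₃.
[NH₃] = 22.3104 M

Kc = ([NH₃]^2) / ([N₂] × [H₂]^3) = 8.52
[NH₃]^2 = Kc · (reactant terms)/(other product terms) = 8.52 · 58.422 / 1 = 497.75
[NH₃] = (497.75)^(1/2) = 22.3104 M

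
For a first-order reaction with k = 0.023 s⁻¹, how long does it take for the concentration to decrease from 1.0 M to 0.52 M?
28.43 s

From ln[A] = ln[A]₀ - k·t: t = ln([A]₀/[A])/k = ln(1.0/0.52)/0.023 = ln(1.9231)/0.023 = 0.6539/0.023 = 28.43 s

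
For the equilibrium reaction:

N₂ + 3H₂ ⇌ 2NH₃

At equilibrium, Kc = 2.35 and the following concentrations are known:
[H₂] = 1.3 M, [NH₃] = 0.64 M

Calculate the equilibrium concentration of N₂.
[N₂] = 0.0793 M

Kc = ([NH₃]^2) / ([N₂] × [H₂]^3) = 2.35
[N₂]^1 = (product terms)/(Kc · other reactant terms) = 0.4096 / (2.35 · 2.197) = 0.079334
[N₂] = 0.0793 M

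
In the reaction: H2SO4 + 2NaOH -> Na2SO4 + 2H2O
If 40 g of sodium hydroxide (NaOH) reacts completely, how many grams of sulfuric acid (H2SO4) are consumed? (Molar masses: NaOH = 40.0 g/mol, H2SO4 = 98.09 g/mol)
Moles of NaOH = 40 g ÷ 40.0 g/mol = 1 mol
Mole ratio: 1 mol H2SO4 / 2 mol NaOH
Moles of H2SO4 = 1 × (1/2) = 0.5 mol
Mass of H2SO4 = 0.5 mol × 98.09 g/mol = 49.05 g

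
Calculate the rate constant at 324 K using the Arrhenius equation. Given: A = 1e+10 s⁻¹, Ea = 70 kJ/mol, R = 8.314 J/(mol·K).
5.18e-02 s⁻¹

k = A·exp(-Ea/(R·T)) = 1e+10·exp(-70000/(8.314·324)) = 1e+10·exp(-25.9862) = 1e+10·5.1800e-12 = 5.18e-02 s⁻¹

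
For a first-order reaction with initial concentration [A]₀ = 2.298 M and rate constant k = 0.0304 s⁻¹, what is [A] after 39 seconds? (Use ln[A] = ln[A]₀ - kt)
0.7022 M

ln[A] = ln[A]₀ - k·t = ln(2.298) - (0.0304)·(39) = 0.8320 - 1.1856 = -0.3536
[A] = e^(-0.3536) = 0.7022 M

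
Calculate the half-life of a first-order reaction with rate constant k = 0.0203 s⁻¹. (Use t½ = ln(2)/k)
34.15 s

t½ = ln(2)/k = 0.6931/0.0203 = 34.15 s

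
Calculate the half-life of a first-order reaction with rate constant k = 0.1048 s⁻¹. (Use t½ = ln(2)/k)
6.61 s

t½ = ln(2)/k = 0.6931/0.1048 = 6.61 s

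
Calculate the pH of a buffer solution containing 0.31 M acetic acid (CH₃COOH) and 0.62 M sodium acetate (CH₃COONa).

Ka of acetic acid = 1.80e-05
pH = 5.05

pKa = -log(1.80e-05) = 4.74. pH = pKa + log([A⁻]/[HA]) = 4.74 + log(0.62/0.31)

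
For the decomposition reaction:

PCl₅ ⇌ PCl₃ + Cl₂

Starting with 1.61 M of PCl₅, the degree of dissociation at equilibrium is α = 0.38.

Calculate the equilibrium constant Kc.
K_c = 0.3750

x = α·[A]₀ = 0.38 × 1.61 = 0.6118 M dissociated.
At eq: [PCl₅] = 1.61 − 0.6118 = 0.9982 M; [PCl₃] = [Cl₂] = x = 0.6118 M.
Kc = [PCl₃][Cl₂]/[PCl₅] = (0.6118)²/0.9982 = 0.375.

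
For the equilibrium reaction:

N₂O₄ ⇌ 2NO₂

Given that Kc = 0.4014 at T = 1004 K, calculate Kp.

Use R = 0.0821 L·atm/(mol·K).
K_p = 33.0868

Δn = (moles gaseous products) − (moles gaseous reactants) = 1
T = 1004 K; RT = 0.0821 × 1004 = 82.4284
Kp = Kc·(RT)^Δn = 0.4014 × (82.4284)^1 = 0.4014 × 82.4284 = 33.0868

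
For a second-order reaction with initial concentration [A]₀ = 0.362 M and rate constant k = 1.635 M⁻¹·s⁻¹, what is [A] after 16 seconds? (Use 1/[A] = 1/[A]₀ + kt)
0.0346 M

1/[A] = 1/[A]₀ + k·t = 1/0.362 + (1.635)·(16) = 2.7624 + 26.1600 = 28.9224
[A] = 1/28.9224 = 0.0346 M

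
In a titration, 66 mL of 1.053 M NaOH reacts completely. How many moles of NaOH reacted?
Moles = Molarity × Volume (L)
Moles = 1.053 M × 0.066 L = 0.0695 mol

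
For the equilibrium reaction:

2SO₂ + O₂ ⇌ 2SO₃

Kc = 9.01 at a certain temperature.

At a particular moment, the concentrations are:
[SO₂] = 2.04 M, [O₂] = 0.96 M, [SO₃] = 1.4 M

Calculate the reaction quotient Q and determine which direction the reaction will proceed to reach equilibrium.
Q = 0.491, Q < K, reaction proceeds forward (toward products)

Q = ([SO₃]^2) / ([SO₂]^2 × [O₂])
  = ((1.4)^2) / ((2.04)^2·(0.96)) = 1.96/3.9951 = 0.4906
Since Q = 0.4906 < Kc = 9.01, the reaction proceeds forward (toward products) to reach equilibrium.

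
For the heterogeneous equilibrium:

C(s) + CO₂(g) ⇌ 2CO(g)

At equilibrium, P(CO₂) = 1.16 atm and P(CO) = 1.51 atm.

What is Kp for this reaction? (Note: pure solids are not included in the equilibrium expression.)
K_p = 1.966

Solid C is excluded.
Kp = P(CO)²/P(CO₂) = (1.51)²/1.16 = 2.28/1.16 = 1.966.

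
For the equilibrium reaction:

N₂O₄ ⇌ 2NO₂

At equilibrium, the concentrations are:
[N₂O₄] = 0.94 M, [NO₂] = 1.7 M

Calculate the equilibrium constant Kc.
K_c = 3.0745

Kc = ([NO₂]^2) / ([N₂O₄])
   = ((1.7)^2) / ((0.94))
   = 2.89 / 0.94 = 3.0745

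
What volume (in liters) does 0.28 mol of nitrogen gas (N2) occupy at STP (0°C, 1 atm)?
At STP, 1 mol of gas occupies 22.4 L
Volume = 0.28 mol × 22.4 L/mol = 6.27 L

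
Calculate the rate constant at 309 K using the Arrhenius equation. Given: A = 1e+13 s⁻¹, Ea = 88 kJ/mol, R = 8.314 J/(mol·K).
1.33e-02 s⁻¹

k = A·exp(-Ea/(R·T)) = 1e+13·exp(-88000/(8.314·309)) = 1e+13·exp(-34.2542) = 1e+13·1.3292e-15 = 1.33e-02 s⁻¹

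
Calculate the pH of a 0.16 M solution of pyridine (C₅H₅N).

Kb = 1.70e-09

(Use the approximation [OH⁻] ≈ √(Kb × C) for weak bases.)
pH = 9.22

[OH⁻] = √(Kb × C) = √(1.70e-09 × 0.16) = 1.6492e-05. pOH = 4.78, pH = 14 - pOH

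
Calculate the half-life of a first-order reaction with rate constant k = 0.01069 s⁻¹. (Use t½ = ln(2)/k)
64.84 s

t½ = ln(2)/k = 0.6931/0.01069 = 64.84 s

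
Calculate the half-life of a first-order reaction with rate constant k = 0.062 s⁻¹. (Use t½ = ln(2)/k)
11.18 s

t½ = ln(2)/k = 0.6931/0.062 = 11.18 s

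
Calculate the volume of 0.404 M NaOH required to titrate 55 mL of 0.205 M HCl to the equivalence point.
V_{base} = 27.9 mL

At equivalence: moles acid = moles base.
moles HCl = 0.205 M × 0.055 L = 0.011275 mol
V_NaOH = 0.011275 mol ÷ 0.404 M = 0.02791 L = 27.9 mL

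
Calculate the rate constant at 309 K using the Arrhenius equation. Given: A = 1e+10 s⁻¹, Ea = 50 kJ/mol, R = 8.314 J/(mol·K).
3.53e+01 s⁻¹

k = A·exp(-Ea/(R·T)) = 1e+10·exp(-50000/(8.314·309)) = 1e+10·exp(-19.4626) = 1e+10·3.5277e-09 = 3.53e+01 s⁻¹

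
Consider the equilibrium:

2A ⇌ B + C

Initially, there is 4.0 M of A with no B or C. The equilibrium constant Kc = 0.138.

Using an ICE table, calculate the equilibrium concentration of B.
[B] = 0.853 M

ICE: [A] = 4.0 − 2x, [B] = [C] = x.
Kc = x²/(4.0 − 2x)² = 0.138 ⇒ √Kc = x/(4.0 − 2x).
x = √0.138·4.0/(1 + 2√0.138) = 0.37148·4.0/1.743 = 0.85253.
[B] = x = 0.853 M.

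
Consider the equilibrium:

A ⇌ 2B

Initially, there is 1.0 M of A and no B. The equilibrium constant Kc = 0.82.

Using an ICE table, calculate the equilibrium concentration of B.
[B] = 0.723 M

ICE: [A] = 1.0 − x, [B] = 2x.
Kc = (2x)²/(1.0 − x) = 0.82 ⇒ 4x² + 0.82x − 0.82 = 0.
x = (−0.82 + √(0.82² + 4·4·0.82))/(2·4) = (−0.82 + √13.792)/8 = 0.36173.
[B] = 2x = 0.723 M.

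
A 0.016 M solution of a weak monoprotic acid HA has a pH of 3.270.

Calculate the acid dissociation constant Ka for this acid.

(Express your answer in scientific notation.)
K_a = 1.87e-05

[H⁺] = 10^(−pH) = 10^(−3.270) = 5.370e-04 M. For HA ⇌ H⁺ + A⁻, Ka = x²/(C − x) = (5.370e-04)²/(0.016 − 5.370e-04) = 1.87e-05.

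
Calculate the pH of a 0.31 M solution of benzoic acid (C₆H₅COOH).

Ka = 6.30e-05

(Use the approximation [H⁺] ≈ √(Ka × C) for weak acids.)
pH = 2.35

[H⁺] = √(Ka × C) = √(6.30e-05 × 0.31) = 4.4193e-03. pH = -log(4.4193e-03)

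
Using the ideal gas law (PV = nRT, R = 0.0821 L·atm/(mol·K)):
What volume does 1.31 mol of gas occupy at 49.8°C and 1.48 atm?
T = 49.8°C + 273.15 = 322.95 K
V = nRT/P = (1.31 × 0.0821 × 322.95) / 1.48
V = 23.47 L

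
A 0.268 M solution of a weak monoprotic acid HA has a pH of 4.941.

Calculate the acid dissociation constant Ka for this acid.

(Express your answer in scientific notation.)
K_a = 4.90e-10

[H⁺] = 10^(−pH) = 10^(−4.941) = 1.146e-05 M. For HA ⇌ H⁺ + A⁻, Ka = x²/(C − x) = (1.146e-05)²/(0.268 − 1.146e-05) = 4.90e-10.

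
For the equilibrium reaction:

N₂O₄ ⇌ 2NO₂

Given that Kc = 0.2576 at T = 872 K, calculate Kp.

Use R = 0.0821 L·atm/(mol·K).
K_p = 18.4419

Δn = (moles gaseous products) − (moles gaseous reactants) = 1
T = 872 K; RT = 0.0821 × 872 = 71.5912
Kp = Kc·(RT)^Δn = 0.2576 × (71.5912)^1 = 0.2576 × 71.5912 = 18.4419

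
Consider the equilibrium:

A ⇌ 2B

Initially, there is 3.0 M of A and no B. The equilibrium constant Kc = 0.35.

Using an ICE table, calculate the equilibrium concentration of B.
[B] = 0.941 M

ICE: [A] = 3.0 − x, [B] = 2x.
Kc = (2x)²/(3.0 − x) = 0.35 ⇒ 4x² + 0.35x − 1.05 = 0.
x = (−0.35 + √(0.35² + 4·4·1.05))/(2·4) = (−0.35 + √16.922)/8 = 0.47046.
[B] = 2x = 0.941 M.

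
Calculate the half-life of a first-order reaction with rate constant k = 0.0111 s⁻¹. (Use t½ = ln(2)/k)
62.45 s

t½ = ln(2)/k = 0.6931/0.0111 = 62.45 s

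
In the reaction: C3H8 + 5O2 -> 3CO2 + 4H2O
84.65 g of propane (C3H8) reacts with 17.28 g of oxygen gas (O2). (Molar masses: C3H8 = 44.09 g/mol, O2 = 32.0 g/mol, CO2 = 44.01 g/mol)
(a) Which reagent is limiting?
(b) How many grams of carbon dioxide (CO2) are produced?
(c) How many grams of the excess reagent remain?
(a) O2, (b) 14.26 g, (c) 79.89 g

Moles of C3H8 = 84.65 g ÷ 44.09 g/mol = 1.91994 mol
Moles of O2 = 17.28 g ÷ 32.0 g/mol = 0.54 mol
Moles ÷ coefficient: C3H8: 1.91994/1 = 1.92, O2: 0.54/5 = 0.108
(a) O2 has the smaller value, so O2 is the limiting reagent.
(b) Moles of CO2 = 0.54 mol O2 × (3/5) = 0.324 mol; mass = 0.324 mol × 44.01 g/mol = 14.26 g
(c) C3H8 consumed = 0.54 × (1/5) = 0.108 mol; remaining = 1.91994 − 0.108 = 1.81194 mol; mass = 1.81194 mol × 44.09 g/mol = 79.89 g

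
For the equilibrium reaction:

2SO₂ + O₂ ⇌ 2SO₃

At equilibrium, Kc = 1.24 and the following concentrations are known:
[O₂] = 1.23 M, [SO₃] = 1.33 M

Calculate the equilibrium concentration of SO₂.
[SO₂] = 1.0769 M

Kc = ([SO₃]^2) / ([SO₂]^2 × [O₂]) = 1.24
[SO₂]^2 = (product terms)/(Kc · other reactant terms) = 1.7689 / (1.24 · 1.23) = 1.1598
[SO₂] = (1.1598)^(1/2) = 1.0769 M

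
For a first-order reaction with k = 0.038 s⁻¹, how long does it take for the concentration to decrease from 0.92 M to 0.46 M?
18.24 s

From ln[A] = ln[A]₀ - k·t: t = ln([A]₀/[A])/k = ln(0.92/0.46)/0.038 = ln(2.0000)/0.038 = 0.6931/0.038 = 18.24 s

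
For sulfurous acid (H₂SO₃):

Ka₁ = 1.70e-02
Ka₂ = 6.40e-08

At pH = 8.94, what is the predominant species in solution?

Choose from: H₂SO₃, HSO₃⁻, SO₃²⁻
SO₃²⁻

pKa1 = 1.77, pKa2 = 7.19. Each pKa is the crossover between adjacent species; pH = 8.94 lies in the region where SO₃²⁻ predominates.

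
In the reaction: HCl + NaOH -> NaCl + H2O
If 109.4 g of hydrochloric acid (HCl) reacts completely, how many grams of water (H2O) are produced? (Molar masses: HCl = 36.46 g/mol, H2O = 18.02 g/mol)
Moles of HCl = 109.4 g ÷ 36.46 g/mol = 3.00055 mol
Mole ratio: 1 mol H2O / 1 mol HCl
Moles of H2O = 3.00055 × (1/1) = 3.00055 mol
Mass of H2O = 3.00055 mol × 18.02 g/mol = 54.07 g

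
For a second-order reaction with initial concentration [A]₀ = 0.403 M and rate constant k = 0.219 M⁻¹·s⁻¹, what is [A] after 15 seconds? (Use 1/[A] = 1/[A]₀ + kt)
0.1734 M

1/[A] = 1/[A]₀ + k·t = 1/0.403 + (0.219)·(15) = 2.4814 + 3.2850 = 5.7664
[A] = 1/5.7664 = 0.1734 M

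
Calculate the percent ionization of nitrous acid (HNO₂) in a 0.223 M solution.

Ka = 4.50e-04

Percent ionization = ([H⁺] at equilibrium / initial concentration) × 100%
Percent ionization = 4.39%

Let x = [H⁺]. Ka = x²/(C - x) ⇒ x² + (4.50e-04)x - (4.50e-04)(0.223) = 0. x = 9.7950e-03. Percent = (9.7950e-03/0.223) × 100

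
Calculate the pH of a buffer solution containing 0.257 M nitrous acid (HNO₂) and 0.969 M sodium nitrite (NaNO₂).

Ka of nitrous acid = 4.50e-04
pH = 3.92

pKa = -log(4.50e-04) = 3.35. pH = pKa + log([A⁻]/[HA]) = 3.35 + log(0.969/0.257)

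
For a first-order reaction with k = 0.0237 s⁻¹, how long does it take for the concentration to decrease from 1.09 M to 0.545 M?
29.25 s

From ln[A] = ln[A]₀ - k·t: t = ln([A]₀/[A])/k = ln(1.09/0.545)/0.0237 = ln(2.0000)/0.0237 = 0.6931/0.0237 = 29.25 s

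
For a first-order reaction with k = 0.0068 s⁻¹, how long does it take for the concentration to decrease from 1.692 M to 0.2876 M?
260.60 s

From ln[A] = ln[A]₀ - k·t: t = ln([A]₀/[A])/k = ln(1.692/0.2876)/0.0068 = ln(5.8832)/0.0068 = 1.7721/0.0068 = 260.60 s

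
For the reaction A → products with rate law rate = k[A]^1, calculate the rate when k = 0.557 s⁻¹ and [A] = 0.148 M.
0.08244 M/s

rate = k·[A]^1 = 0.557·(0.148)^1 = 0.557·0.148 = 0.08244 M/s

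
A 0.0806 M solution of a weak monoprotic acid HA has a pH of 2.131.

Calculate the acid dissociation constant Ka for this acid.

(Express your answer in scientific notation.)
K_a = 7.47e-04

[H⁺] = 10^(−pH) = 10^(−2.131) = 7.396e-03 M. For HA ⇌ H⁺ + A⁻, Ka = x²/(C − x) = (7.396e-03)²/(0.0806 − 7.396e-03) = 7.47e-04.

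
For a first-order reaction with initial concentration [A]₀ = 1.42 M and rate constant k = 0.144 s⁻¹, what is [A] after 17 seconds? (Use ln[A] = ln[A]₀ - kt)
0.1228 M

ln[A] = ln[A]₀ - k·t = ln(1.42) - (0.144)·(17) = 0.3507 - 2.4480 = -2.0973
[A] = e^(-2.0973) = 0.1228 M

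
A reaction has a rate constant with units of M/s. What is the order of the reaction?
zero order (0)

For an n-th order reaction, k has units M^(1-n)·s⁻¹. Matching M/s gives 1-n = 1, so n = 0 (zero order).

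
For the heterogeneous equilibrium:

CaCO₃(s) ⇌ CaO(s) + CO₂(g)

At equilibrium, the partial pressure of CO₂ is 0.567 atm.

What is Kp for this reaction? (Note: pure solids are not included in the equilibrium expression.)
K_p = 0.567

Solids (CaCO₃, CaO) have activity 1 and are excluded.
Kp = P(CO₂) = 0.567.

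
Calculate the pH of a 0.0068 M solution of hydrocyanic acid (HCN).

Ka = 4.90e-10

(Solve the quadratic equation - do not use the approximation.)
pH = 5.74

x² + Ka×x - Ka×C = 0. Using quadratic formula: [H⁺] = 1.8251e-06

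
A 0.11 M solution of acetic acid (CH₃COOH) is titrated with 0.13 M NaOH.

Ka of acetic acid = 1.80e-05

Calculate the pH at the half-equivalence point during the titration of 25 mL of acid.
pH = pKa = 4.74

At the half-equivalence point, [HA] = [A⁻], so by Henderson–Hasselbalch pH = pKa + log(1) = pKa.
pKa = −log(1.80e-05) = 4.74.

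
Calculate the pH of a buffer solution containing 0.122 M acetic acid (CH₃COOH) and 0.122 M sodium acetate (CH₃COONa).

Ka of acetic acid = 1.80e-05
pH = 4.74

pKa = -log(1.80e-05) = 4.74. pH = pKa + log([A⁻]/[HA]) = 4.74 + log(0.122/0.122)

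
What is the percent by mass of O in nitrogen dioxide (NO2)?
Mass of O in formula = 16.0 × 2 = 32 g/mol
Molar mass = 46.01 g/mol
% O = (32/46.01) × 100% = 69.55%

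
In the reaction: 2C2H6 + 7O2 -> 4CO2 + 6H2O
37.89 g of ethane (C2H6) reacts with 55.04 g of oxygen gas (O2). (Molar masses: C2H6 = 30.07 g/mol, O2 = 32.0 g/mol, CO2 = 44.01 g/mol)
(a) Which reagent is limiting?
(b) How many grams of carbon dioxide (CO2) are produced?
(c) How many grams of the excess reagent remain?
(a) O2, (b) 43.26 g, (c) 23.11 g

Moles of C2H6 = 37.89 g ÷ 30.07 g/mol = 1.26006 mol
Moles of O2 = 55.04 g ÷ 32.0 g/mol = 1.72 mol
Moles ÷ coefficient: C2H6: 1.26006/2 = 0.63, O2: 1.72/7 = 0.2457
(a) O2 has the smaller value, so O2 is the limiting reagent.
(b) Moles of CO2 = 1.72 mol O2 × (4/7) = 0.982857 mol; mass = 0.982857 mol × 44.01 g/mol = 43.26 g
(c) C2H6 consumed = 1.72 × (2/7) = 0.491429 mol; remaining = 1.26006 − 0.491429 = 0.768631 mol; mass = 0.768631 mol × 30.07 g/mol = 23.11 g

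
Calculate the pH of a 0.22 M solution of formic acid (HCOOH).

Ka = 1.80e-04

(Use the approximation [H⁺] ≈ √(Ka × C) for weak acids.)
pH = 2.20

[H⁺] = √(Ka × C) = √(1.80e-04 × 0.22) = 6.2929e-03. pH = -log(6.2929e-03)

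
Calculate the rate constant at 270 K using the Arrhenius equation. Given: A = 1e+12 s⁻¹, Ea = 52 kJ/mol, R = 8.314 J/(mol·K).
8.70e+01 s⁻¹

k = A·exp(-Ea/(R·T)) = 1e+12·exp(-52000/(8.314·270)) = 1e+12·exp(-23.1649) = 1e+12·8.7023e-11 = 8.70e+01 s⁻¹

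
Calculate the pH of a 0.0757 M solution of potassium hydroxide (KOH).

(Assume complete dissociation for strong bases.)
pH = 12.88

[OH⁻] = 0.0757 M for strong base. pOH = -log[OH⁻] = 1.12, pH = 14 - pOH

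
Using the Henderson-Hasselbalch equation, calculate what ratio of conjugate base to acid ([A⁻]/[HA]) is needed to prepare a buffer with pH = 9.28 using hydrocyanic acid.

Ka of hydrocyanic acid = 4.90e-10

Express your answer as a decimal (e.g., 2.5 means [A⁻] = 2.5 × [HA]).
[A⁻]/[HA] = 0.934

pKa = −log(4.90e-10) = 9.3098. pH = pKa + log([A⁻]/[HA]). 9.28 = 9.3098 + log(ratio). log(ratio) = 9.28 − 9.3098 = -0.0298. ratio = 10^(-0.0298) = 0.934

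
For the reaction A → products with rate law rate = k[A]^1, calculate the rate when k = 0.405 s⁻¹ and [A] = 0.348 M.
0.1409 M/s

rate = k·[A]^1 = 0.405·(0.348)^1 = 0.405·0.348 = 0.1409 M/s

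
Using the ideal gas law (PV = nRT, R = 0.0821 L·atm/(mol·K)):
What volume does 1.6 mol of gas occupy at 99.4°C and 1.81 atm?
T = 99.4°C + 273.15 = 372.55 K
V = nRT/P = (1.6 × 0.0821 × 372.55) / 1.81
V = 27.04 L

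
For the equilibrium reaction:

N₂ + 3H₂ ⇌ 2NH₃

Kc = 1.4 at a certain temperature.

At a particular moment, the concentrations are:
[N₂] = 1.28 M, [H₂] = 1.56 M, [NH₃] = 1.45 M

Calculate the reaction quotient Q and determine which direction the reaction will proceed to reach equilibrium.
Q = 0.433, Q < K, reaction proceeds forward (toward products)

Q = ([NH₃]^2) / ([N₂] × [H₂]^3)
  = ((1.45)^2) / ((1.28)·(1.56)^3) = 2.1025/4.8594 = 0.4327
Since Q = 0.4327 < Kc = 1.4, the reaction proceeds forward (toward products) to reach equilibrium.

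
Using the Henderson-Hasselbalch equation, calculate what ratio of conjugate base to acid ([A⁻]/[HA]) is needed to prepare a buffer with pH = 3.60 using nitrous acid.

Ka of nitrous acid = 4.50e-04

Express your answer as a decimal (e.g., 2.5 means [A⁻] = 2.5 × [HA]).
[A⁻]/[HA] = 1.791

pKa = −log(4.50e-04) = 3.3468. pH = pKa + log([A⁻]/[HA]). 3.60 = 3.3468 + log(ratio). log(ratio) = 3.60 − 3.3468 = 0.2532. ratio = 10^(0.2532) = 1.791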